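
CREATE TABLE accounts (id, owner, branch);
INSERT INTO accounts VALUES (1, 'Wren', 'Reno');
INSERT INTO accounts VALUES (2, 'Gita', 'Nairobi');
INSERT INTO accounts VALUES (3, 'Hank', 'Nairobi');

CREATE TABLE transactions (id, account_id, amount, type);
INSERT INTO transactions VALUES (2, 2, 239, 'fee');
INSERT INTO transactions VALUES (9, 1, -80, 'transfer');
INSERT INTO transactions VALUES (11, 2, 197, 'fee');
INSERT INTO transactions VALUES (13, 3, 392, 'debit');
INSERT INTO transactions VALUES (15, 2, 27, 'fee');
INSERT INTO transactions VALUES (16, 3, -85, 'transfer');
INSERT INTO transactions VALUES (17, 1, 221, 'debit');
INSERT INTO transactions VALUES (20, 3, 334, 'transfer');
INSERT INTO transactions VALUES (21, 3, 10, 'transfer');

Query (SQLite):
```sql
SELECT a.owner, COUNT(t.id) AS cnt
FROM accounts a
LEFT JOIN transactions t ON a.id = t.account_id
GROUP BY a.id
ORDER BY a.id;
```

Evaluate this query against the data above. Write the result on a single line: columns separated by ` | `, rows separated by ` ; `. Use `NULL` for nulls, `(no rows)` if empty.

LEFT JOIN keeps every accounts row; unmatched ones get NULL for transactions columns.
Group by accounts.id and compute COUNT(t.id). COUNT(col) of an all-NULL group is 0.
  1: ids {9, 17} → COUNT(t.id)=2
  2: ids {2, 11, 15} → COUNT(t.id)=3
  3: ids {13, 16, 20, 21} → COUNT(t.id)=4

Wren | 2 ; Gita | 3 ; Hank | 4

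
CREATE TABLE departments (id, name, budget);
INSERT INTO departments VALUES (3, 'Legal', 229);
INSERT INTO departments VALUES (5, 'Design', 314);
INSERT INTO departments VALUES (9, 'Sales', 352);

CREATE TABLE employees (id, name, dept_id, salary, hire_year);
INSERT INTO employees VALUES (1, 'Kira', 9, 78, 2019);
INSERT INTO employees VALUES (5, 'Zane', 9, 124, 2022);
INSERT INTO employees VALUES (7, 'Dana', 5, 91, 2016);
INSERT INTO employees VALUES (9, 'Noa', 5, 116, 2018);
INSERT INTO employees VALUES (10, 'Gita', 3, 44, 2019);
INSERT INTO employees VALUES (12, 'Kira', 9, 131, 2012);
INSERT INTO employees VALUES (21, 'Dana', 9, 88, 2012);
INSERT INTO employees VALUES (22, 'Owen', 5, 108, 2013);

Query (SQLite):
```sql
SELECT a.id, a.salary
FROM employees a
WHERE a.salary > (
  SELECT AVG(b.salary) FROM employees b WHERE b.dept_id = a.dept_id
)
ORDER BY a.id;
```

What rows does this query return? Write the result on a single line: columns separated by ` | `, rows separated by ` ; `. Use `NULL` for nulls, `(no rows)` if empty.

For each employees row a, compute AVG(salary) over rows sharing a.dept_id.
Keep row a if a.salary > that per-group AVG.
  dept_id=3: AVG(salary) = 44.0
  dept_id=5: AVG(salary) = 105.0
  dept_id=9: AVG(salary) = 105.25

5 | 124 ; 9 | 116 ; 12 | 131 ; 22 | 108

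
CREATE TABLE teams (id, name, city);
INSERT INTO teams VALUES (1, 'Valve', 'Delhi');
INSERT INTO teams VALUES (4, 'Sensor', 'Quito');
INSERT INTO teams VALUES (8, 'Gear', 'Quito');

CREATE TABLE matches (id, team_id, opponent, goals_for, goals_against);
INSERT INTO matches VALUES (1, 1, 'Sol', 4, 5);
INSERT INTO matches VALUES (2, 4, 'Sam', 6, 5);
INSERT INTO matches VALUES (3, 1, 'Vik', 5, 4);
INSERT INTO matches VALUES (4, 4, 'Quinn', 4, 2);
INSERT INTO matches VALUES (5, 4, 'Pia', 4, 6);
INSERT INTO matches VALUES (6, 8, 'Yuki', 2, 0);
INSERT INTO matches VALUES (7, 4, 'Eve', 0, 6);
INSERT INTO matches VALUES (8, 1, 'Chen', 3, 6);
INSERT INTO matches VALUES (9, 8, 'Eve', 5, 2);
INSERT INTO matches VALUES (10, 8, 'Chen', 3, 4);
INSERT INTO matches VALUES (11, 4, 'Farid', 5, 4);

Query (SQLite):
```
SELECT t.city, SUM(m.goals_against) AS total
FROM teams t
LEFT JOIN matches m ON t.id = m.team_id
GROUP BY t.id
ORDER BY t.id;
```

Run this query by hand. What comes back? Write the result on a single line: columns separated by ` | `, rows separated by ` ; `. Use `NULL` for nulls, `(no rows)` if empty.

Delhi | 15 ; Quito | 23 ; Quito | 6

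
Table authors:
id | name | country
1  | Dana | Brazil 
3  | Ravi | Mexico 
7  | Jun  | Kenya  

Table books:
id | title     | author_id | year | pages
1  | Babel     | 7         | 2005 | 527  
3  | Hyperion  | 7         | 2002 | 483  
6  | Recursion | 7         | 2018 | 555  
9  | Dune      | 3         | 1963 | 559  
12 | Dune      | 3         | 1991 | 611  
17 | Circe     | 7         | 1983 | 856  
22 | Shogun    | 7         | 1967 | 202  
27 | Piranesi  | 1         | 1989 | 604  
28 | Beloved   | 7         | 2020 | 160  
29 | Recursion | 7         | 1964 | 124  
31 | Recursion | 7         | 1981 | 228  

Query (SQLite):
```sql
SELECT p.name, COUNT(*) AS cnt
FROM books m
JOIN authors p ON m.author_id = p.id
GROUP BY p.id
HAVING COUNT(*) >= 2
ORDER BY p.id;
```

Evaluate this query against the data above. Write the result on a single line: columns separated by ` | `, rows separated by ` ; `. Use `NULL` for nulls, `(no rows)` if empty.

Join each books row to its authors via author_id.
Group joined rows by authors.id; compute COUNT(*) per group.
HAVING: keep groups with count ≥ 2.
  1: ids {27} → COUNT(*)=1
  3: ids {9, 12} → COUNT(*)=2
  7: ids {1, 3, 6, 17, 22, 28, 29, 31} → COUNT(*)=8

Ravi | 2 ; Jun | 8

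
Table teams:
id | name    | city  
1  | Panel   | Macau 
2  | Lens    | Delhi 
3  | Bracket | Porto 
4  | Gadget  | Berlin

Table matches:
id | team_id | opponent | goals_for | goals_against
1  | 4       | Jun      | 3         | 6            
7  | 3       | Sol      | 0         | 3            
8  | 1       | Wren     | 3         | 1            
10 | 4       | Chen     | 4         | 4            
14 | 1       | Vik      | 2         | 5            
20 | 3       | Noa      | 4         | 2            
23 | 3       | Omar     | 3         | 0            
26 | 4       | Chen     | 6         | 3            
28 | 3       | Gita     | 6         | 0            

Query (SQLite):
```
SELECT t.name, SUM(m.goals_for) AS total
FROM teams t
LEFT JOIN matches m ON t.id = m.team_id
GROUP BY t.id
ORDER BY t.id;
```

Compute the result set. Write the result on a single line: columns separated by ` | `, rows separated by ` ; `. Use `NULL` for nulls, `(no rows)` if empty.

LEFT JOIN keeps every teams row; unmatched ones get NULL for matches columns.
Group by teams.id and compute SUM(m.goals_for). SUM over an all-NULL group is NULL.
  1: ids {8, 14} → SUM(m.goals_for)=5
  2: ids {—} → SUM(m.goals_for)=NULL
  3: ids {7, 20, 23, 28} → SUM(m.goals_for)=13
  4: ids {1, 10, 26} → SUM(m.goals_for)=13

Panel | 5 ; Lens | NULL ; Bracket | 13 ; Gadget | 13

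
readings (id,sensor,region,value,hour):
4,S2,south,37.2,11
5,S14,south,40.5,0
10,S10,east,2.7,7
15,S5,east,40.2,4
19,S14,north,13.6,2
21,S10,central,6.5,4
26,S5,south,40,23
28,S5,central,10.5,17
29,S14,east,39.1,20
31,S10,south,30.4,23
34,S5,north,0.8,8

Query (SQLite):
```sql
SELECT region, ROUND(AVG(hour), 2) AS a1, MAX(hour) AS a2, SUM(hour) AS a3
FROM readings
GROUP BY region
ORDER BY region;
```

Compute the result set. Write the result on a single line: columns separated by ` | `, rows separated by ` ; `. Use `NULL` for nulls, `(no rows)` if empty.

Group readings by region.
Per group compute: ROUND(AVG(hour), 2), MAX(hour), SUM(hour).
  central: ids {21, 28} → ROUND(AVG(hour), 2)=10.5, MAX(hour)=17, SUM(hour)=21
  east: ids {10, 15, 29} → ROUND(AVG(hour), 2)=10.33, MAX(hour)=20, SUM(hour)=31
  north: ids {19, 34} → ROUND(AVG(hour), 2)=5, MAX(hour)=8, SUM(hour)=10
  south: ids {4, 5, 26, 31} → ROUND(AVG(hour), 2)=14.25, MAX(hour)=23, SUM(hour)=57

central | 10.5 | 17 | 21 ; east | 10.33 | 20 | 31 ; north | 5 | 8 | 10 ; south | 14.25 | 23 | 57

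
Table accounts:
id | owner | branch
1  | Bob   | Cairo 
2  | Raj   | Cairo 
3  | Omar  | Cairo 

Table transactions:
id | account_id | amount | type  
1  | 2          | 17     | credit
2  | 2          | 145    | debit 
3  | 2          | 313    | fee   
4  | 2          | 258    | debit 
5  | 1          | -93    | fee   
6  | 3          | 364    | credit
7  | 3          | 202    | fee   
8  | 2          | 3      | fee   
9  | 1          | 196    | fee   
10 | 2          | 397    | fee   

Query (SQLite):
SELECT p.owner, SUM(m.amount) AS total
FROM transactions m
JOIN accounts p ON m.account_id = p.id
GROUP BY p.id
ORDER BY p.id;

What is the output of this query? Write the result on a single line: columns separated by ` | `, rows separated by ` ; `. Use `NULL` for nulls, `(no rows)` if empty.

Join each transactions row to its accounts via account_id.
Group joined rows by accounts.id; compute SUM(m.amount) per group.
  1: ids {5, 9} → SUM(m.amount)=103
  2: ids {1, 2, 3, 4, 8, 10} → SUM(m.amount)=1133
  3: ids {6, 7} → SUM(m.amount)=566

Bob | 103 ; Raj | 1133 ; Omar | 566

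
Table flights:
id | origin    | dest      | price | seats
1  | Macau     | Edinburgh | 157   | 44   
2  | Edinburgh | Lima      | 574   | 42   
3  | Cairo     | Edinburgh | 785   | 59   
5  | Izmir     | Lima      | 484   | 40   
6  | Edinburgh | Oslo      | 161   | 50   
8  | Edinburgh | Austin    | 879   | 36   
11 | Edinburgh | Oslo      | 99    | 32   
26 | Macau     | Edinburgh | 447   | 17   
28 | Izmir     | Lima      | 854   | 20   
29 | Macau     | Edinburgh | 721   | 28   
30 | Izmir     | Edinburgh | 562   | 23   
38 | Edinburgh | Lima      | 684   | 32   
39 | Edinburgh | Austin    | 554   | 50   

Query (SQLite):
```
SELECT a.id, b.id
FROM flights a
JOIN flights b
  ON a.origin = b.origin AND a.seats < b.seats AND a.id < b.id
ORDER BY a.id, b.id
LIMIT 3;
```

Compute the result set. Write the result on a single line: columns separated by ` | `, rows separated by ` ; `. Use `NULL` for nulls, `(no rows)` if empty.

Pairs (a,b) with same origin, a.seats < b.seats, a.id < b.id.
origin groups: Cairo:{3} Edinburgh:{2,6,8,11,38,39} Izmir:{5,28,30} Macau:{1,26,29}
Ordered by (a.id, b.id); first 3.

2 | 6 ; 2 | 39 ; 8 | 39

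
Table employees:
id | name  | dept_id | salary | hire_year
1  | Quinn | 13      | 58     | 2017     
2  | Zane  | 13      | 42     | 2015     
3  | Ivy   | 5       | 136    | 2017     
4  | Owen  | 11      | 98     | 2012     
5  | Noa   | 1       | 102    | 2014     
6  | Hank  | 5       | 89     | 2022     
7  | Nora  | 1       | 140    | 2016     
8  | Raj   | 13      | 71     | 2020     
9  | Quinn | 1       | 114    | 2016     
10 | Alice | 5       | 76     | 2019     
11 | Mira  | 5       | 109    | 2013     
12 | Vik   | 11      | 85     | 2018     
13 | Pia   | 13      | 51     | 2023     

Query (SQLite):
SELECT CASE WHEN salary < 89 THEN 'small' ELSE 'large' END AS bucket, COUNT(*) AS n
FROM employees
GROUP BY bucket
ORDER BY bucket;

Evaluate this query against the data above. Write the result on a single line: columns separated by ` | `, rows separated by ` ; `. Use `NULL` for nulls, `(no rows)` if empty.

Bucket rows by salary < 89 → 'small' else 'large'; count each bucket.

large | 7 ; small | 6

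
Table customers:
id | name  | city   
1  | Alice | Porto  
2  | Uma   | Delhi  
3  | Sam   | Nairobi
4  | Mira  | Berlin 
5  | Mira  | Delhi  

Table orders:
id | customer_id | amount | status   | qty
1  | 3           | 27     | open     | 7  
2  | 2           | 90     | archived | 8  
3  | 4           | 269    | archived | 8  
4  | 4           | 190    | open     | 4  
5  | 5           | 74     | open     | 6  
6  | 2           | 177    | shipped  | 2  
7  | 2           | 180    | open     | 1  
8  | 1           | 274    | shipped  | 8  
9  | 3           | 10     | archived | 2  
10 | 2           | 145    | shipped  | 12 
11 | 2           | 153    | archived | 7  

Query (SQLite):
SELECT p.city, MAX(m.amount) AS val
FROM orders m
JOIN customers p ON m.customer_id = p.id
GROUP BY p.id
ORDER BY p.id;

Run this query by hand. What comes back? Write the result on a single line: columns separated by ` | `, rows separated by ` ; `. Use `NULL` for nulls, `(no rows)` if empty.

Porto | 274 ; Delhi | 180 ; Nairobi | 27 ; Berlin | 269 ; Delhi | 74

Join each orders row to its customers via customer_id.
Group joined rows by customers.id; compute MAX(m.amount) per group.
  1: ids {8} → MAX(m.amount)=274
  2: ids {2, 6, 7, 10, 11} → MAX(m.amount)=180
  3: ids {1, 9} → MAX(m.amount)=27
  4: ids {3, 4} → MAX(m.amount)=269
  5: ids {5} → MAX(m.amount)=74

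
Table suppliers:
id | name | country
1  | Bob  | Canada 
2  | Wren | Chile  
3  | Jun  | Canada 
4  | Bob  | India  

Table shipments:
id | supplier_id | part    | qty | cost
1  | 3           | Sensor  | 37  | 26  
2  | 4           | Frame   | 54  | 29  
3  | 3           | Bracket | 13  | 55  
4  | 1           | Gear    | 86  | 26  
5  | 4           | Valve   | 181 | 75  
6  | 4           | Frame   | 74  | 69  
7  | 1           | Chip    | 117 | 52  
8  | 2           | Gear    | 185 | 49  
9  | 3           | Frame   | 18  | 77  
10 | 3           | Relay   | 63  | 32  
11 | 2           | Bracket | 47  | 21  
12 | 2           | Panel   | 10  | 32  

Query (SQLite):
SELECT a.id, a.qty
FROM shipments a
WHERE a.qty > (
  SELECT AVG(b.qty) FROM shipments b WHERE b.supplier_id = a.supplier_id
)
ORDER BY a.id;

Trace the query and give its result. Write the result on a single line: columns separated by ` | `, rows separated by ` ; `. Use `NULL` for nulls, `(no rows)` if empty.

1 | 37 ; 5 | 181 ; 7 | 117 ; 8 | 185 ; 10 | 63

For each shipments row a, compute AVG(qty) over rows sharing a.supplier_id.
Keep row a if a.qty > that per-group AVG.
  supplier_id=1: AVG(qty) = 101.5
  supplier_id=2: AVG(qty) = 80.666667
  supplier_id=3: AVG(qty) = 32.75
  supplier_id=4: AVG(qty) = 103.0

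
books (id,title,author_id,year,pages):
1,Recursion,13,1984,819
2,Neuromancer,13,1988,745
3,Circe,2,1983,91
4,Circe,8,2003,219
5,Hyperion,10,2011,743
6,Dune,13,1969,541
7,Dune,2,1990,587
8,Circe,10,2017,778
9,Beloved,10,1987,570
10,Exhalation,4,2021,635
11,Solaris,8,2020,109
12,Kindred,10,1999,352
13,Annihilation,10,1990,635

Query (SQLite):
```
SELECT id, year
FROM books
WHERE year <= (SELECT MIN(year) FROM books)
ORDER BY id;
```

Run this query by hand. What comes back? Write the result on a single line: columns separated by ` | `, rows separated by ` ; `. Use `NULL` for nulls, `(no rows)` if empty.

Scalar subquery: MIN(year) over all books rows = 1969.
Keep rows where year <= that value.

6 | 1969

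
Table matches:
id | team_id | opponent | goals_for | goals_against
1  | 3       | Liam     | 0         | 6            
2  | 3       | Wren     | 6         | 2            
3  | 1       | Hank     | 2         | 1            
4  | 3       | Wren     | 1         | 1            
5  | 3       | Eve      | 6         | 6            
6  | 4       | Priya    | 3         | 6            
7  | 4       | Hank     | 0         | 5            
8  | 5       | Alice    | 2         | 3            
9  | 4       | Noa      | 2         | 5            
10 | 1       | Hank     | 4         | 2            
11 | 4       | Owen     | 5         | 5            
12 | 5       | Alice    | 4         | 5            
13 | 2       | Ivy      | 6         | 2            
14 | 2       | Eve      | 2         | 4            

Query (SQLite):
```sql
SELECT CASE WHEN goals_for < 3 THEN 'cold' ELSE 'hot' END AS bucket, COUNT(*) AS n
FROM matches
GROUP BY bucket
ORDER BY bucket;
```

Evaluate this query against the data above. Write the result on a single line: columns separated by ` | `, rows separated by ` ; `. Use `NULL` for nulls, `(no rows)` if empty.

cold | 7 ; hot | 7

Bucket rows by goals_for < 3 → 'cold' else 'hot'; count each bucket.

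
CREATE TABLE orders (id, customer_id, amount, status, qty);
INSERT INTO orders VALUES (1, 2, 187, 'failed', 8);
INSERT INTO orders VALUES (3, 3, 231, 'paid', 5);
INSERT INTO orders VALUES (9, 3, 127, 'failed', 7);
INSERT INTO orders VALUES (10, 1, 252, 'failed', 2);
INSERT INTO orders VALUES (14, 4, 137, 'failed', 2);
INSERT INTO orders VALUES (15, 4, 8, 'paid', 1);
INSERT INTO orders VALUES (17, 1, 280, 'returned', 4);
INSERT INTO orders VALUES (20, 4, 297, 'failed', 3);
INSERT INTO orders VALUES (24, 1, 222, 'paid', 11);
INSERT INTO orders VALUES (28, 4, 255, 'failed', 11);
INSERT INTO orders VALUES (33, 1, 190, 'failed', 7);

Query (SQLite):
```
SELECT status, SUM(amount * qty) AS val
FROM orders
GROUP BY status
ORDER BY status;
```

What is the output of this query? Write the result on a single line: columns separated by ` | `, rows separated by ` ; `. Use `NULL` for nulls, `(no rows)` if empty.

For each row compute amount * qty.
Group by status; take SUM of the expression per group.
  failed: ids {1, 9, 10, 14, 20, 28, 33} → SUM(amount * qty)=8189
  paid: ids {3, 15, 24} → SUM(amount * qty)=3605
  returned: ids {17} → SUM(amount * qty)=1120

failed | 8189 ; paid | 3605 ; returned | 1120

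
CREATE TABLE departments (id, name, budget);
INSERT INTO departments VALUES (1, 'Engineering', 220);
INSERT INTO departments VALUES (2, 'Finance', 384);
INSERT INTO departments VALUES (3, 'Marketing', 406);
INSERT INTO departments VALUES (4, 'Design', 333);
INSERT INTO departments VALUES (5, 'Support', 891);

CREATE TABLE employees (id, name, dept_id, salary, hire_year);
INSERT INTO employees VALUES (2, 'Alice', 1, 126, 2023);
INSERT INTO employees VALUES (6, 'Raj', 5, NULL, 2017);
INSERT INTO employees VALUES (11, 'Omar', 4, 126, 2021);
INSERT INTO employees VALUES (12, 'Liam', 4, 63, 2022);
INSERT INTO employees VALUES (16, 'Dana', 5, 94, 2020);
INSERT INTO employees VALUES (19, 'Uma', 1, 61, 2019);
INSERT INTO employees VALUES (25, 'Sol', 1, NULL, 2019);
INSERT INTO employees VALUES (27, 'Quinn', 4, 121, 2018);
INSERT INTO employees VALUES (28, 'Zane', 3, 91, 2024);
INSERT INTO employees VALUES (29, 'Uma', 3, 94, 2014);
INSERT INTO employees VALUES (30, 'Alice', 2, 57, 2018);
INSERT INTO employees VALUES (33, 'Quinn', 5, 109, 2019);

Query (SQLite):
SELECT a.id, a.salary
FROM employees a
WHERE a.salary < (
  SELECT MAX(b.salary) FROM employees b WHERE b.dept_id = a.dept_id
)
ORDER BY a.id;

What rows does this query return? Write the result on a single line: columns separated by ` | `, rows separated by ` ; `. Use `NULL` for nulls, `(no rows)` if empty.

For each employees row a, compute MAX(salary) over rows sharing a.dept_id.
Keep row a if a.salary < that per-group MAX.
  dept_id=1: MAX(salary) = 126
  dept_id=2: MAX(salary) = 57
  dept_id=3: MAX(salary) = 94
  dept_id=4: MAX(salary) = 126
  dept_id=5: MAX(salary) = 109

12 | 63 ; 16 | 94 ; 19 | 61 ; 27 | 121 ; 28 | 91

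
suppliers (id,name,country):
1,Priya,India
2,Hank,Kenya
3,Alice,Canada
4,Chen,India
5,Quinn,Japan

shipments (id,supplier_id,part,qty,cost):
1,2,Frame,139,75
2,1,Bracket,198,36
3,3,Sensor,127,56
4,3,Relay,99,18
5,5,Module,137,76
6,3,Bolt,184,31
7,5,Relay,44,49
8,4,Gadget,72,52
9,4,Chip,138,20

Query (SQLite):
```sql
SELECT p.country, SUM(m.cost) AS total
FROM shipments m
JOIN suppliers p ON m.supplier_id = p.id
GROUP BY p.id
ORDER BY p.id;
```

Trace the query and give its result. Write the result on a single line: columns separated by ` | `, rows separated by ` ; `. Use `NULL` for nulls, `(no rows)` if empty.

Join each shipments row to its suppliers via supplier_id.
Group joined rows by suppliers.id; compute SUM(m.cost) per group.
  1: ids {2} → SUM(m.cost)=36
  2: ids {1} → SUM(m.cost)=75
  3: ids {3, 4, 6} → SUM(m.cost)=105
  4: ids {8, 9} → SUM(m.cost)=72
  5: ids {5, 7} → SUM(m.cost)=125

India | 36 ; Kenya | 75 ; Canada | 105 ; India | 72 ; Japan | 125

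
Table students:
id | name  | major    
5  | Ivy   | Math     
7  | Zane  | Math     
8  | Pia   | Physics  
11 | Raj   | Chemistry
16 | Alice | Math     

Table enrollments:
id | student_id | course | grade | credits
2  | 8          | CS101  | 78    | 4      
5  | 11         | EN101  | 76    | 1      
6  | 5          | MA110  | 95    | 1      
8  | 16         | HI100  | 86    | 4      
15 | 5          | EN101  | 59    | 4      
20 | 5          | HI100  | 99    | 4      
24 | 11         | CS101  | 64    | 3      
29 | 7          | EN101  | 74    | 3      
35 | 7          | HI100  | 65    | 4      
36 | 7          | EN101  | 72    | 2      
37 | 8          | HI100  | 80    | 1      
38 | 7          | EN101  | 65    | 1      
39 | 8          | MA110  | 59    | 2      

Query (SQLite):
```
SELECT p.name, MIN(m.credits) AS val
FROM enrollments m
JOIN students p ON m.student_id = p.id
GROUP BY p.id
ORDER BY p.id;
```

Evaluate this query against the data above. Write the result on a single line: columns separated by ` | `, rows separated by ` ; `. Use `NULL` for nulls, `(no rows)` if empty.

Join each enrollments row to its students via student_id.
Group joined rows by students.id; compute MIN(m.credits) per group.
  5: ids {6, 15, 20} → MIN(m.credits)=1
  7: ids {29, 35, 36, 38} → MIN(m.credits)=1
  8: ids {2, 37, 39} → MIN(m.credits)=1
  11: ids {5, 24} → MIN(m.credits)=1
  16: ids {8} → MIN(m.credits)=4

Ivy | 1 ; Zane | 1 ; Pia | 1 ; Raj | 1 ; Alice | 4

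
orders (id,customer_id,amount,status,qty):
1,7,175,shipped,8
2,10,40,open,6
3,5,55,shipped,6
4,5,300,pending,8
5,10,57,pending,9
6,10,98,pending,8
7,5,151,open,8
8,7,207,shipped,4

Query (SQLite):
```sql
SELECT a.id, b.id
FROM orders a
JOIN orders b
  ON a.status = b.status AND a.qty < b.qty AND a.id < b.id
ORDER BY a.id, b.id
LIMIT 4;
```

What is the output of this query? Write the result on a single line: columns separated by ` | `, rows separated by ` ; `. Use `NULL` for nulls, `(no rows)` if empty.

2 | 7 ; 4 | 5

Pairs (a,b) with same status, a.qty < b.qty, a.id < b.id.
status groups: open:{2,7} pending:{4,5,6} shipped:{1,3,8}
Ordered by (a.id, b.id); first 4.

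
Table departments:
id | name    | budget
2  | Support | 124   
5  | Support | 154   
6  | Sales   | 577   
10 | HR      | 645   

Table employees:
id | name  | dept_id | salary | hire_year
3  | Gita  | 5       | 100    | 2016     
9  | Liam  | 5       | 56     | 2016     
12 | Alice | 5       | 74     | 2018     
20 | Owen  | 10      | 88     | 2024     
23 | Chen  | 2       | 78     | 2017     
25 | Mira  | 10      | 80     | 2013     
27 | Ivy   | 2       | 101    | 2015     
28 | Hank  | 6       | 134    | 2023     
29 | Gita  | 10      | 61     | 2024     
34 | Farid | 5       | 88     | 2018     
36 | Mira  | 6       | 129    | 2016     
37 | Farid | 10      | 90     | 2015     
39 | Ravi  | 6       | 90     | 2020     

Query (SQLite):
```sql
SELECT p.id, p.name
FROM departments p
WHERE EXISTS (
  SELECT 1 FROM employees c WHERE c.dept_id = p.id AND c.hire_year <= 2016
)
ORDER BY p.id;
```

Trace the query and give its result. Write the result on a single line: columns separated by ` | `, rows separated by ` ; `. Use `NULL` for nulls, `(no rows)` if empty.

2 | Support ; 5 | Support ; 6 | Sales ; 10 | HR

For each departments row, check whether any employees with matching dept_id has hire_year <= 2016.
Keep rows where that is true.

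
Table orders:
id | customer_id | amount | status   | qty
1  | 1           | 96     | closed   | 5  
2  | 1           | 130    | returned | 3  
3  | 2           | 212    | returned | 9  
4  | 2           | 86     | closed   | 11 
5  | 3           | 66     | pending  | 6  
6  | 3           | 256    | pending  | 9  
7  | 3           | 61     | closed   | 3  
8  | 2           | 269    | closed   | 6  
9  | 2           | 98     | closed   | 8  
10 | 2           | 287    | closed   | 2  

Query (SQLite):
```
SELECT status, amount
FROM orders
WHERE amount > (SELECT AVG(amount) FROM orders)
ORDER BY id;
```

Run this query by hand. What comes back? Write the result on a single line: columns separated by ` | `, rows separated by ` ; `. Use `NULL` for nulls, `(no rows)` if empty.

returned | 212 ; pending | 256 ; closed | 269 ; closed | 287

Scalar subquery: AVG(amount) over all orders rows = 156.1.
Keep rows where amount > that value.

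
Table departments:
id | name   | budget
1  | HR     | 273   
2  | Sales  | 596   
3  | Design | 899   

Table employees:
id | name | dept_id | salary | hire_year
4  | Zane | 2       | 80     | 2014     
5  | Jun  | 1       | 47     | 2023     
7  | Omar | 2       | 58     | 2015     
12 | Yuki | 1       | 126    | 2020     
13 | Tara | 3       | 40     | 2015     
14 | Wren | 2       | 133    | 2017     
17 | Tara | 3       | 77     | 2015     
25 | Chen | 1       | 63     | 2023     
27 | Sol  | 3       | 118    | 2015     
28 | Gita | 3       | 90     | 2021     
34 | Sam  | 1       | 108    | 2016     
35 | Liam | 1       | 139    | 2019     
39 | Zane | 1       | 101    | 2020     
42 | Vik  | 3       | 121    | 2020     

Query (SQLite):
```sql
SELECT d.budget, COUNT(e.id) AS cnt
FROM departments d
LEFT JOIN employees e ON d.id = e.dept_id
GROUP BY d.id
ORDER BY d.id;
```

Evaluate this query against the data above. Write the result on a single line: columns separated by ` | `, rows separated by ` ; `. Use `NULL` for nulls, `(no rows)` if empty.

273 | 6 ; 596 | 3 ; 899 | 5

LEFT JOIN keeps every departments row; unmatched ones get NULL for employees columns.
Group by departments.id and compute COUNT(e.id). COUNT(col) of an all-NULL group is 0.
  1: ids {5, 12, 25, 34, 35, 39} → COUNT(e.id)=6
  2: ids {4, 7, 14} → COUNT(e.id)=3
  3: ids {13, 17, 27, 28, 42} → COUNT(e.id)=5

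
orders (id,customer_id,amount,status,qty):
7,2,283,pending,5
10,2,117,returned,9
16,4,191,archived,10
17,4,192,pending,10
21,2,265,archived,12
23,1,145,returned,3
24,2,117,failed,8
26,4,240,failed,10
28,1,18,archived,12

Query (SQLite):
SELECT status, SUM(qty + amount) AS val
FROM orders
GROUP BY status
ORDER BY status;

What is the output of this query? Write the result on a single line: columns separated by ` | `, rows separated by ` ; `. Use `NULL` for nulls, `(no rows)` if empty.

archived | 508 ; failed | 375 ; pending | 490 ; returned | 274

For each row compute qty + amount.
Group by status; take SUM of the expression per group.
  archived: ids {16, 21, 28} → SUM(qty + amount)=508
  failed: ids {24, 26} → SUM(qty + amount)=375
  pending: ids {7, 17} → SUM(qty + amount)=490
  returned: ids {10, 23} → SUM(qty + amount)=274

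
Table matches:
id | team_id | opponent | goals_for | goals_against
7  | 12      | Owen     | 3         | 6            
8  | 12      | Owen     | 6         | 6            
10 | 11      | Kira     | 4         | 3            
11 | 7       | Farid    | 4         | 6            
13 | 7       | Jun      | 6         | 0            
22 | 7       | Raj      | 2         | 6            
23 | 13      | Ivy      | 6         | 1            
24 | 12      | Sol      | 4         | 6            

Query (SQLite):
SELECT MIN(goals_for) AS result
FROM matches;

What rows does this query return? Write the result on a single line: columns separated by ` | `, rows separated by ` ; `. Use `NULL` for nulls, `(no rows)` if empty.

2

All goals_for values: [3, 6, 4, 4, 6, 2, 6, 4].
MIN of non-NULL values = 2.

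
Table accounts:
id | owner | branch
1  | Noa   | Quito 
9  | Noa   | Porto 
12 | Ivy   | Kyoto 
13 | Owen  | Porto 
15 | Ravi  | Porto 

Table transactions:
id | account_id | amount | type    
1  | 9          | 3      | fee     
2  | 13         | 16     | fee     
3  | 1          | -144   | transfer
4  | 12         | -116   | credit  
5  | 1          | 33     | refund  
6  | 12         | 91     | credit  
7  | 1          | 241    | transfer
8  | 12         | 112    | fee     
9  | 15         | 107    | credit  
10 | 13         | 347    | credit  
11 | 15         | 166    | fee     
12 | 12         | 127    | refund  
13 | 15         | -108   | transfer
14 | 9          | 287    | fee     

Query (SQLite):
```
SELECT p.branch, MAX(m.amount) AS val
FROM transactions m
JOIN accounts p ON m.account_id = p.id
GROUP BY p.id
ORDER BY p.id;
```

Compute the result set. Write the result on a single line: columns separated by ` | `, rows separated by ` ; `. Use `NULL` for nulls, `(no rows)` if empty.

Quito | 241 ; Porto | 287 ; Kyoto | 127 ; Porto | 347 ; Porto | 166

Join each transactions row to its accounts via account_id.
Group joined rows by accounts.id; compute MAX(m.amount) per group.
  1: ids {3, 5, 7} → MAX(m.amount)=241
  9: ids {1, 14} → MAX(m.amount)=287
  12: ids {4, 6, 8, 12} → MAX(m.amount)=127
  13: ids {2, 10} → MAX(m.amount)=347
  15: ids {9, 11, 13} → MAX(m.amount)=166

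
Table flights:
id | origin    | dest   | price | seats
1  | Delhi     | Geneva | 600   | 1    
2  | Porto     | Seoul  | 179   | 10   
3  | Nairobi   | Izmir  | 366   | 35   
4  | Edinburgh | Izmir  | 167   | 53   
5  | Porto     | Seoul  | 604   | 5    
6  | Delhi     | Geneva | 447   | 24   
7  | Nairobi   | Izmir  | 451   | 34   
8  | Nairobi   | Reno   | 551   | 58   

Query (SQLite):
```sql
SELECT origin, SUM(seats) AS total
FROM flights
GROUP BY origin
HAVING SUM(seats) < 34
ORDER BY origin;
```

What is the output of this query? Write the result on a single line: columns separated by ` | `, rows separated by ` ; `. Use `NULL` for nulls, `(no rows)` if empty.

Delhi | 25 ; Porto | 15

Partition flights by origin; compute SUM(seats) within each group.
HAVING: keep groups where SUM(seats) < 34.
  Delhi: ids {1, 6} → SUM(seats)=25
  Edinburgh: ids {4} → SUM(seats)=53
  Nairobi: ids {3, 7, 8} → SUM(seats)=127
  Porto: ids {2, 5} → SUM(seats)=15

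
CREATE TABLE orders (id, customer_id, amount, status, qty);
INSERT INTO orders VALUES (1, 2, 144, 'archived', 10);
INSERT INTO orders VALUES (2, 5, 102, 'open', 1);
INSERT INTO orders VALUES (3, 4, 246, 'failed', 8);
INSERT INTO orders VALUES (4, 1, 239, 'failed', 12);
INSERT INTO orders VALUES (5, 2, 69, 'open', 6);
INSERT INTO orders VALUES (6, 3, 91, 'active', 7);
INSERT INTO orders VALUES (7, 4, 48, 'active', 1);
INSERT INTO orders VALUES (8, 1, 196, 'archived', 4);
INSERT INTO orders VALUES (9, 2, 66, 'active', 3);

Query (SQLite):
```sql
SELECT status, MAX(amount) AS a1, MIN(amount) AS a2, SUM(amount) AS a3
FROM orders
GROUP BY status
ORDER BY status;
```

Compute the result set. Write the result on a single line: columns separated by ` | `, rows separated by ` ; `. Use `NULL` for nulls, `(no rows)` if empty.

Group orders by status.
Per group compute: MAX(amount), MIN(amount), SUM(amount).
  active: ids {6, 7, 9} → MAX(amount)=91, MIN(amount)=48, SUM(amount)=205
  archived: ids {1, 8} → MAX(amount)=196, MIN(amount)=144, SUM(amount)=340
  failed: ids {3, 4} → MAX(amount)=246, MIN(amount)=239, SUM(amount)=485
  open: ids {2, 5} → MAX(amount)=102, MIN(amount)=69, SUM(amount)=171

active | 91 | 48 | 205 ; archived | 196 | 144 | 340 ; failed | 246 | 239 | 485 ; open | 102 | 69 | 171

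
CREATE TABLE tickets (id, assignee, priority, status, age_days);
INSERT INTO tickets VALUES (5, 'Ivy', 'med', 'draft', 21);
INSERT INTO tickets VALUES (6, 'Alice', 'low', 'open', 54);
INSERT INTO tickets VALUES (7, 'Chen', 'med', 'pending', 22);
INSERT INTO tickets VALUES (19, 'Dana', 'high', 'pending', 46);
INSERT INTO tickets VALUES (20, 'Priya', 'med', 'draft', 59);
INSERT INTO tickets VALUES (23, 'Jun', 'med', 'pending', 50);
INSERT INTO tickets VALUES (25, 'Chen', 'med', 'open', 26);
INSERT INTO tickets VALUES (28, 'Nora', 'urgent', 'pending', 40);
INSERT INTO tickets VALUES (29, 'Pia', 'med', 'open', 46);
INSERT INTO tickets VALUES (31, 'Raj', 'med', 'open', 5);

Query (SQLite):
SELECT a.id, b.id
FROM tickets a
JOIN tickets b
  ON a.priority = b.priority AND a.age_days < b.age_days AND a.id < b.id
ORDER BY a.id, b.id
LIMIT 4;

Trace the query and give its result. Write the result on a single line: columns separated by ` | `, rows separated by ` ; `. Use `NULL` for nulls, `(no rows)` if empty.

5 | 7 ; 5 | 20 ; 5 | 23 ; 5 | 25

Pairs (a,b) with same priority, a.age_days < b.age_days, a.id < b.id.
priority groups: high:{19} low:{6} med:{5,7,20,23,25,29,31} urgent:{28}
Ordered by (a.id, b.id); first 4.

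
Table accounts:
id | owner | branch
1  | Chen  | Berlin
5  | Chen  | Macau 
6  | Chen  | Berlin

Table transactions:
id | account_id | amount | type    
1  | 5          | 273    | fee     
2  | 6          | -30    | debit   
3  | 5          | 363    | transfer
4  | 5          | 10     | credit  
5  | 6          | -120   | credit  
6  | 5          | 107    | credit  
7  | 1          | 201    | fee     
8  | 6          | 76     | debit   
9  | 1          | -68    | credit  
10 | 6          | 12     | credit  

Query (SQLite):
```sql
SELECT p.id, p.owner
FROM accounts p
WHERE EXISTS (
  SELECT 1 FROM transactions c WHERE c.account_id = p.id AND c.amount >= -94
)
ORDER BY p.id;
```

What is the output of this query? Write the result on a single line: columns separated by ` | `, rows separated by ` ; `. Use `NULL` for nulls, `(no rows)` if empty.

For each accounts row, check whether any transactions with matching account_id has amount >= -94.
Keep rows where that is true.

1 | Chen ; 5 | Chen ; 6 | Chen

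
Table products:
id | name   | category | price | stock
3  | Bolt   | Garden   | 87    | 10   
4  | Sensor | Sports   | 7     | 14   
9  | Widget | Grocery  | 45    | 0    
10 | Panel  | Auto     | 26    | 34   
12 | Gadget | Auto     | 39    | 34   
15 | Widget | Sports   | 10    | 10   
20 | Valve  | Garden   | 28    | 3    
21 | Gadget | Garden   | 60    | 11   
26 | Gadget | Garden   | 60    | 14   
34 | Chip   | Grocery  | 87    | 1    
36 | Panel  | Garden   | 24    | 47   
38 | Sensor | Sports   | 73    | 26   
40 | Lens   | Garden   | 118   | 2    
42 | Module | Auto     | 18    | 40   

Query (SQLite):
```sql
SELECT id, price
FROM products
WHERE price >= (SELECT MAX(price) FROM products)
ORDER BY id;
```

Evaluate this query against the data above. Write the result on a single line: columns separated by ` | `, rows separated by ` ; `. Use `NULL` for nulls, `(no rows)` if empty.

Scalar subquery: MAX(price) over all products rows = 118.
Keep rows where price >= that value.

40 | 118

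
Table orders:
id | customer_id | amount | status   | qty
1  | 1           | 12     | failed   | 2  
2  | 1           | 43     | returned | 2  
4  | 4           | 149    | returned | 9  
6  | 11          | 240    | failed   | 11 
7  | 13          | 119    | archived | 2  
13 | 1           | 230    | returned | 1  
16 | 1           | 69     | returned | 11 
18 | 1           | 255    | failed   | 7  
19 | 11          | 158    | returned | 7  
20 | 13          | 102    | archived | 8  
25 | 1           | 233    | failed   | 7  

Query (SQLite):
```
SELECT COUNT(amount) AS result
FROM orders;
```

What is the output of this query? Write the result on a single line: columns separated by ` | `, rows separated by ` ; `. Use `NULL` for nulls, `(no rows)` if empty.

11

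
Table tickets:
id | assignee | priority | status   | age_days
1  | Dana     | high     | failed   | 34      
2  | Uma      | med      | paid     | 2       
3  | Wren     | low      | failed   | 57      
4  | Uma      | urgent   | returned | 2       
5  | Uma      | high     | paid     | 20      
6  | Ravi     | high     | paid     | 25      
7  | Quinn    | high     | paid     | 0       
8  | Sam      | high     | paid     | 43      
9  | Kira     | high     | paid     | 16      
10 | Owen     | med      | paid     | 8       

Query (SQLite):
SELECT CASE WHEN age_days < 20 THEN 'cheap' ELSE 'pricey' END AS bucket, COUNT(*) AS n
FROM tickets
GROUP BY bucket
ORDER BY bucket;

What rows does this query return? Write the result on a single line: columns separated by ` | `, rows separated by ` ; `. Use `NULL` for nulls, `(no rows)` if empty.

Bucket rows by age_days < 20 → 'cheap' else 'pricey'; count each bucket.

cheap | 5 ; pricey | 5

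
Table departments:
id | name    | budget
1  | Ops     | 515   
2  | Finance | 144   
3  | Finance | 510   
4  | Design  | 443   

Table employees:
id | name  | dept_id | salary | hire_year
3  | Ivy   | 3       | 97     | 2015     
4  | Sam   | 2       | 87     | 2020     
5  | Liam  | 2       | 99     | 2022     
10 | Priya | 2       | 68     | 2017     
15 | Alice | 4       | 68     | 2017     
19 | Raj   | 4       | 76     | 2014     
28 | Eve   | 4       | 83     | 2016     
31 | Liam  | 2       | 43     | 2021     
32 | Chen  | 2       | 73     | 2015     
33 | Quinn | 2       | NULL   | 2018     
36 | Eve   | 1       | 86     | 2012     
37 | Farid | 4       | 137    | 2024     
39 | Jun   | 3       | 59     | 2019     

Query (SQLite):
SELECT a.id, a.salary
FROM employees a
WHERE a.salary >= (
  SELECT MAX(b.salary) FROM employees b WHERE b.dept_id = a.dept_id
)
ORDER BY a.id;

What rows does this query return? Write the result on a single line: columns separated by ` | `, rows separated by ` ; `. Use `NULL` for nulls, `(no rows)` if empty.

For each employees row a, compute MAX(salary) over rows sharing a.dept_id.
Keep row a if a.salary >= that per-group MAX.
  dept_id=1: MAX(salary) = 86
  dept_id=2: MAX(salary) = 99
  dept_id=3: MAX(salary) = 97
  dept_id=4: MAX(salary) = 137

3 | 97 ; 5 | 99 ; 36 | 86 ; 37 | 137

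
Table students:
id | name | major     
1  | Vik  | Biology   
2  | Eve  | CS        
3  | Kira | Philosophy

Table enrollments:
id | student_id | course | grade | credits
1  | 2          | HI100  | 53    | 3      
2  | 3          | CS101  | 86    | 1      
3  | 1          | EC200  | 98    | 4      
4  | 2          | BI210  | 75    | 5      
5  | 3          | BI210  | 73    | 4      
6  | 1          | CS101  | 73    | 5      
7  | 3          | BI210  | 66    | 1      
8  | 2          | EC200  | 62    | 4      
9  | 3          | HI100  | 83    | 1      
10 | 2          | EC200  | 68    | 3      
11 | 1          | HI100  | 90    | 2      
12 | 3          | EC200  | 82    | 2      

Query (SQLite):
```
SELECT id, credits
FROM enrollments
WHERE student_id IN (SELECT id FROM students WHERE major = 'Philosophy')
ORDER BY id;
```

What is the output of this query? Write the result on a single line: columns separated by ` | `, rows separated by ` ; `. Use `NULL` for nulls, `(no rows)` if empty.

2 | 1 ; 5 | 4 ; 7 | 1 ; 9 | 1 ; 12 | 2

Inner query: students.id where major = 'Philosophy'.
Outer: keep enrollments rows whose student_id is in that set.
Inner query → {3}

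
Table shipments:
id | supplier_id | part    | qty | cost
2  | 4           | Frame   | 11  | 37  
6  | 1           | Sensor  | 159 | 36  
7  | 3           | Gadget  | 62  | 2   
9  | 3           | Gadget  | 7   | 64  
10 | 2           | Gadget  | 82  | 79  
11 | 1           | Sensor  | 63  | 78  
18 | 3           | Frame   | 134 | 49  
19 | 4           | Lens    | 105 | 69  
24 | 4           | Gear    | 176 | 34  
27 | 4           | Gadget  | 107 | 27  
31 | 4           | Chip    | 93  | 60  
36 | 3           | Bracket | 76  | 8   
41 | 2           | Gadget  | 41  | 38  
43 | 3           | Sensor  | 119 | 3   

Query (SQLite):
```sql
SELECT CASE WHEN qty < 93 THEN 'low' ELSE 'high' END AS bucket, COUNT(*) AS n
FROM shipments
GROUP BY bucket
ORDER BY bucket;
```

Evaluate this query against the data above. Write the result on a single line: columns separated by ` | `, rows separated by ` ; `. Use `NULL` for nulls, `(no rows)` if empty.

Bucket rows by qty < 93 → 'low' else 'high'; count each bucket.

high | 7 ; low | 7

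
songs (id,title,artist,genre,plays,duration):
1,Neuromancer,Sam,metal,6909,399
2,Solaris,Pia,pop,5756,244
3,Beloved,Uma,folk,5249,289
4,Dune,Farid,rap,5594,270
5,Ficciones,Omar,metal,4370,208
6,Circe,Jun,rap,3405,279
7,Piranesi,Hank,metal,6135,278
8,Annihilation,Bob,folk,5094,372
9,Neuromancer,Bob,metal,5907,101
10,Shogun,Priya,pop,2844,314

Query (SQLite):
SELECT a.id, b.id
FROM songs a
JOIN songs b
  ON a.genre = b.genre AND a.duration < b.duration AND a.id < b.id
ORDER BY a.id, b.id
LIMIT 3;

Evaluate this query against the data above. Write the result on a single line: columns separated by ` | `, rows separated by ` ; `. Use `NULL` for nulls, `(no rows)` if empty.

2 | 10 ; 3 | 8 ; 4 | 6

Pairs (a,b) with same genre, a.duration < b.duration, a.id < b.id.
genre groups: folk:{3,8} metal:{1,5,7,9} pop:{2,10} rap:{4,6}
Ordered by (a.id, b.id); first 3.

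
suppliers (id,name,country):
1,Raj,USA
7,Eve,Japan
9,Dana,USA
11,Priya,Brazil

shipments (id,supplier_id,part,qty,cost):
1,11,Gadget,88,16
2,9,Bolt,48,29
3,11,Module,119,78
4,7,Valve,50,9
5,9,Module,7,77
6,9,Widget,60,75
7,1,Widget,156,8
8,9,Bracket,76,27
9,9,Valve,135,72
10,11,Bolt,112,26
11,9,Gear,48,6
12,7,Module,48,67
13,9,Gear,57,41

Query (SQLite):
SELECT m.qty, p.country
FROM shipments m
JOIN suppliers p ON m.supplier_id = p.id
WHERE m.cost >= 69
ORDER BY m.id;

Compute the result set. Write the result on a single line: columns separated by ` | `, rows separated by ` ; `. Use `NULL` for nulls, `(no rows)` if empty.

119 | Brazil ; 7 | USA ; 60 | USA ; 135 | USA

Each shipments row matches the suppliers row where supplier_id = suppliers.id.
Then keep rows with m.cost >= 69.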